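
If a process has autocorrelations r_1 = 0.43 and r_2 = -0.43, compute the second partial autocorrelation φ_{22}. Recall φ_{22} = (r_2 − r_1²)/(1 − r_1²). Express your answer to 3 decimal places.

-0.754

φ_{22} = (r_2 − r_1²) / (1 − r_1²)
r_1² = (0.43)² = 0.1849
Numerator = -0.43 − 0.1849 = -0.6149; denominator = 1 − 0.1849 = 0.8151
φ_{22} = -0.6149 / 0.8151 = -0.754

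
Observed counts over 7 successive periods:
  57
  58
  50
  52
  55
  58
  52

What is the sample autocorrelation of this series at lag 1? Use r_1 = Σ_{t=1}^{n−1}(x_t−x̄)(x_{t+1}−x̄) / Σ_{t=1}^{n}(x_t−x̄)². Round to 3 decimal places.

-0.063

Mean x̄ = (57 + 58 + 50 + 52 + 55 + 58 + 52)/7 = 54.5714
Deviations from mean: 2.4286, 3.4286, -4.5714, -2.5714, 0.4286, 3.4286, -2.5714
Σ(x_t−x̄)(x_{t+1}−x̄) = (8.3265) + (-15.6735) + (11.7551) + (-1.1020) + (1.4694) + (-8.8163) = -4.0408
Denominator Σ(x_t−x̄)² = 63.7143
r_1 = -4.0408 / 63.7143 = -0.063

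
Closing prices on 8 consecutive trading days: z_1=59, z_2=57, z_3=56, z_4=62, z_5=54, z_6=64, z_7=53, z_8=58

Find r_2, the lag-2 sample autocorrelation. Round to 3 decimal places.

0.470

Mean z̄ = (59 + 57 + 56 + 62 + 54 + 64 + 53 + 58)/8 = 57.8750
Deviations from mean: 1.1250, -0.8750, -1.8750, 4.1250, -3.8750, 6.1250, -4.8750, 0.1250
Numerator Σ_{t=1}^{6}(z_t−z̄)(z_{t+2}−z̄) = 46.4688
Denominator Σ(z_t−z̄)² = 98.8750
r_2 = 46.4688 / 98.8750 = 0.470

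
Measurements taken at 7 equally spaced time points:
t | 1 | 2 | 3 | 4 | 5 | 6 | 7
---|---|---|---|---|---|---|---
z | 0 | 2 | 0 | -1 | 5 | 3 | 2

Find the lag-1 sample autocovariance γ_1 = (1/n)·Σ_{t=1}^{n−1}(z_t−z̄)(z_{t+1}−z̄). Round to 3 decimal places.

-0.087

Mean z̄ = (0 + 2 + 0 − 1 + 5 + 3 + 2)/7 = 1.5714
Deviations: -1.5714, 0.4286, -1.5714, -2.5714, 3.4286, 1.4286, 0.4286
Σ_{t=1}^{6}(z_t−z̄)(z_{t+1}−z̄) = -0.6122
γ_1 = -0.6122 / 7 = -0.087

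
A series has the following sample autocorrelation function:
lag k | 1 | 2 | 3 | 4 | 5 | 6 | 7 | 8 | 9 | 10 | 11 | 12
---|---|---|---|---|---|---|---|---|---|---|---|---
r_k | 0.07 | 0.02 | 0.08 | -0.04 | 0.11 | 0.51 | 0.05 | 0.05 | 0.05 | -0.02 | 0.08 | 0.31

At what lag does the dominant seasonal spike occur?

6

The largest autocorrelation is r_6 = 0.51, with a weaker echo at lag 12 (0.31); the remaining lags stay at or below 0.11.
The dominant spike at lag 6 indicates a seasonal period of 6.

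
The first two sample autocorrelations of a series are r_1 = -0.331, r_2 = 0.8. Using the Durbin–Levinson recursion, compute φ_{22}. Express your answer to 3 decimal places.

0.775

φ_{22} = (r_2 − r_1²) / (1 − r_1²)
r_1² = (-0.331)² = 0.109561
Numerator = 0.8 − 0.1096 = 0.6904; denominator = 1 − 0.1096 = 0.8904
φ_{22} = 0.6904 / 0.8904 = 0.775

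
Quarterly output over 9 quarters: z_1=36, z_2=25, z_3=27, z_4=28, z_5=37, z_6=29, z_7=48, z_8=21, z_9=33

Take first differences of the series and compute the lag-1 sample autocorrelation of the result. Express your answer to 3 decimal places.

First differences Δz: -11, 2, 1, 9, -8, 19, -27, 12
Mean of differences = -0.3750
Numerator Σ(Δz_t−Δz̄)(Δz_{t+1}−Δz̄) = -1073.6406
Denominator Σ(Δz_t−Δz̄)² = 1503.8750
r_1(Δz) = -1073.6406 / 1503.8750 = -0.714

-0.714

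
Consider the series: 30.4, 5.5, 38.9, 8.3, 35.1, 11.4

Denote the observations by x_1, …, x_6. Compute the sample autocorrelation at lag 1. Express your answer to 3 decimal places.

-0.880

Mean x̄ = (30.4 + 5.5 + 38.9 + 8.3 + 35.1 + 11.4)/6 = 21.6000
Deviations from mean: 8.8000, -16.1000, 17.3000, -13.3000, 13.5000, -10.2000
Numerator Σ_{t=1}^{5}(x_t−x̄)(x_{t+1}−x̄) = -967.5500
Denominator Σ(x_t−x̄)² = 1099.1200
r_1 = -967.5500 / 1099.1200 = -0.880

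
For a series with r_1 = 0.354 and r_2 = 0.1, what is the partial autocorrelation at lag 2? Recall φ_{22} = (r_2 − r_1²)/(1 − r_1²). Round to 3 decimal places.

-0.029

φ_{22} = (r_2 − r_1²) / (1 − r_1²)
r_1² = (0.354)² = 0.125316
Numerator = 0.1 − 0.1253 = -0.0253; denominator = 1 − 0.1253 = 0.8747
φ_{22} = -0.0253 / 0.8747 = -0.029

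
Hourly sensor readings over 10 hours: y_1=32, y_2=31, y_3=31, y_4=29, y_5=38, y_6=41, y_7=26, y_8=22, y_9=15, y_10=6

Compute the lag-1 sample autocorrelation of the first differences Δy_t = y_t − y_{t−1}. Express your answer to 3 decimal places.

First differences Δy: -1, 0, -2, 9, 3, -15, -4, -7, -9
Mean of differences = -2.8889
Numerator Σ(Δy_t−Δȳ)(Δy_{t+1}−Δȳ) = 60.4321
Denominator Σ(Δy_t−Δȳ)² = 390.8889
r_1(Δy) = 60.4321 / 390.8889 = 0.155

0.155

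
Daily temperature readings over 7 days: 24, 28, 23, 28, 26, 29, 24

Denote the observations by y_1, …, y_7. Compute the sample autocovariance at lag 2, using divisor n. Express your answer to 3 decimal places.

Mean ȳ = (24 + 28 + 23 + 28 + 26 + 29 + 24)/7 = 26.0000
Σ_{t=1}^{5}(y_t−ȳ)(y_{t+2}−ȳ) = 16.0000
γ_2 = 16.0000 / 7 = 2.286

2.286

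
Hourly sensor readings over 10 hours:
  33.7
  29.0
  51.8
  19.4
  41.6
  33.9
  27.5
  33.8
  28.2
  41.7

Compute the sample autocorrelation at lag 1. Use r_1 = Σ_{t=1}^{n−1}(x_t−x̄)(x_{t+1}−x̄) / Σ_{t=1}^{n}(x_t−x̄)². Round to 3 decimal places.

-0.669

Mean x̄ = (33.7 + 29.0 + 51.8 + 19.4 + 41.6 + 33.9 + 27.5 + 33.8 + 28.2 + 41.7)/10 = 34.0600
Numerator Σ_{t=1}^{9}(x_t−x̄)(x_{t+1}−x̄) = -500.2456
Denominator Σ(x_t−x̄)² = 748.0440
r_1 = -500.2456 / 748.0440 = -0.669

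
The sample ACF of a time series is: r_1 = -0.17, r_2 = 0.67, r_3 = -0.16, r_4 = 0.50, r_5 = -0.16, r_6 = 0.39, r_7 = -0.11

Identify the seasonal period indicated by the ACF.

2

The largest autocorrelation is r_2 = 0.67, with weaker echoes at lags 4 (0.50) and 6 (0.39); the remaining lags stay at or below -0.11.
The dominant spike at lag 2 indicates a seasonal period of 2.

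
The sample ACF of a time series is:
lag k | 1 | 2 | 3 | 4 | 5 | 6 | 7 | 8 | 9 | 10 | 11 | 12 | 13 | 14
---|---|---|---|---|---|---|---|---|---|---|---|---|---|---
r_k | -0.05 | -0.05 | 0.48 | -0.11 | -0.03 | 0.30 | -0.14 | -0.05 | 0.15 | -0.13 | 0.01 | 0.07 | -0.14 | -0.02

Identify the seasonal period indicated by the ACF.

The largest autocorrelation is r_3 = 0.48, with weaker echoes at lags 6 (0.30) and 9 (0.15); the remaining lags stay at or below 0.07.
The dominant spike at lag 3 indicates a seasonal period of 3.

3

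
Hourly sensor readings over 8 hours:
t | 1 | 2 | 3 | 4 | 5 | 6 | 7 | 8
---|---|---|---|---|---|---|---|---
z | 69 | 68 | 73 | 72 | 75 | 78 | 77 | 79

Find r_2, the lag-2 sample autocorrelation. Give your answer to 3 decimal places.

Mean z̄ = (69 + 68 + 73 + 72 + 75 + 78 + 77 + 79)/8 = 73.8750
Deviations from mean: -4.8750, -5.8750, -0.8750, -1.8750, 1.1250, 4.1250, 3.1250, 5.1250
Σ(z_t−z̄)(z_{t+2}−z̄) = (4.2656) + (11.0156) + (-0.9844) + (-7.7344) + (3.5156) + (21.1406) = 31.2188
Denominator Σ(z_t−z̄)² = 116.8750
r_2 = 31.2188 / 116.8750 = 0.267

0.267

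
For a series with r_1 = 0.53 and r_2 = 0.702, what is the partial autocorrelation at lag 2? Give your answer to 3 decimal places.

0.586

φ_{22} = (r_2 − r_1²) / (1 − r_1²)
r_1² = (0.53)² = 0.2809
Numerator = 0.702 − 0.2809 = 0.4211; denominator = 1 − 0.2809 = 0.7191
φ_{22} = 0.4211 / 0.7191 = 0.586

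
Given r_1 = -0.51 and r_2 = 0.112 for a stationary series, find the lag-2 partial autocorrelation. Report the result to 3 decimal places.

φ_{22} = (r_2 − r_1²) / (1 − r_1²)
r_1² = (-0.51)² = 0.2601
Numerator = 0.112 − 0.2601 = -0.1481; denominator = 1 − 0.2601 = 0.7399
φ_{22} = -0.1481 / 0.7399 = -0.200

-0.200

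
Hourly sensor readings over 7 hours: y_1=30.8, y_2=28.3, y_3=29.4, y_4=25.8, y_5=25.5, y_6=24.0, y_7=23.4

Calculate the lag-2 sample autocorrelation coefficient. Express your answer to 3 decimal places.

0.271

Mean ȳ = (30.8 + 28.3 + 29.4 + 25.8 + 25.5 + 24.0 + 23.4)/7 = 26.7429
Deviations from mean: 4.0571, 1.5571, 2.6571, -0.9429, -1.2429, -2.7429, -3.3429
Σ(y_t−ȳ)(y_{t+2}−ȳ) = (10.7804) + (-1.4682) + (-3.3024) + (2.5861) + (4.1547) = 12.7506
Denominator Σ(y_t−ȳ)² = 47.0771
r_2 = 12.7506 / 47.0771 = 0.271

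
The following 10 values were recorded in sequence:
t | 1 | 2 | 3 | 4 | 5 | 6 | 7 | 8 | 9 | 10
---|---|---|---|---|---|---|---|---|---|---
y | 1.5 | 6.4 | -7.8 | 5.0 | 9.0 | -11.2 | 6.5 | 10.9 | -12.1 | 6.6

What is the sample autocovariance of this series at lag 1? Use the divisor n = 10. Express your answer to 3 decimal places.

-36.093

Mean ȳ = (1.5 + 6.4 − 7.8 + 5.0 + 9.0 − 11.2 + 6.5 + 10.9 − 12.1 + 6.6)/10 = 1.4800
Σ_{t=1}^{9}(y_t−ȳ)(y_{t+1}−ȳ) = -360.9264
γ_1 = -360.9264 / 10 = -36.093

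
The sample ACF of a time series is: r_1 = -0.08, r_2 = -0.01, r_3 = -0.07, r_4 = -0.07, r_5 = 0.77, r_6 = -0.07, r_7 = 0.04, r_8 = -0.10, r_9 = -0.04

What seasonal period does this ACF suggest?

5

The largest autocorrelation is r_5 = 0.77; the remaining lags stay at or below 0.04.
The dominant spike at lag 5 indicates a seasonal period of 5.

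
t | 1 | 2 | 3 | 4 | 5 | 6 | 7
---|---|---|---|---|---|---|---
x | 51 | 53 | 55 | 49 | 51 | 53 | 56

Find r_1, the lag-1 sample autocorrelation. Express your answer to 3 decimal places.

-0.053

Mean x̄ = (51 + 53 + 55 + 49 + 51 + 53 + 56)/7 = 52.5714
Deviations from mean: -1.5714, 0.4286, 2.4286, -3.5714, -1.5714, 0.4286, 3.4286
Σ(x_t−x̄)(x_{t+1}−x̄) = (-0.6735) + (1.0408) + (-8.6735) + (5.6122) + (-0.6735) + (1.4694) = -1.8980
Denominator Σ(x_t−x̄)² = 35.7143
r_1 = -1.8980 / 35.7143 = -0.053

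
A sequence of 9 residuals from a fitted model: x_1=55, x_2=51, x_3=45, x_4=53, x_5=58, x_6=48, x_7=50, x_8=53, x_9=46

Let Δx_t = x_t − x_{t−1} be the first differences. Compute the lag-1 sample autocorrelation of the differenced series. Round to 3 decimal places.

First differences Δx: -4, -6, 8, 5, -10, 2, 3, -7
Mean of differences = -1.1250
Numerator Σ(Δx_t−Δx̄)(Δx_{t+1}−Δx̄) = -68.0156
Denominator Σ(Δx_t−Δx̄)² = 292.8750
r_1(Δx) = -68.0156 / 292.8750 = -0.232

-0.232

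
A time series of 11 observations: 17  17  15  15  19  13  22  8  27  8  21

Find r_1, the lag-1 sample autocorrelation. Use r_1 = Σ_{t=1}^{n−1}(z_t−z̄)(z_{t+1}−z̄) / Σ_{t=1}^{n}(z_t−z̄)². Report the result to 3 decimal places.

-0.892

Mean z̄ = (17 + 17 + 15 + 15 + 19 + 13 + 22 + 8 + 27 + 8 + 21)/11 = 16.5455
Numerator Σ_{t=1}^{10}(z_t−z̄)(z_{t+1}−z̄) = -293.2975
Denominator Σ(z_t−z̄)² = 328.7273
r_1 = -293.2975 / 328.7273 = -0.892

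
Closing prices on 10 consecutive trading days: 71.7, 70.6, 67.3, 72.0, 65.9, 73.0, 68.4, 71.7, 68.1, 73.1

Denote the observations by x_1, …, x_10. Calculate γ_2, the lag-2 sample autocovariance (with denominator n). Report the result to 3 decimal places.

3.389

Mean x̄ = (71.7 + 70.6 + 67.3 + 72.0 + 65.9 + 73.0 + 68.4 + 71.7 + 68.1 + 73.1)/10 = 70.1800
Σ_{t=1}^{8}(x_t−x̄)(x_{t+2}−x̄) = 33.8912
γ_2 = 33.8912 / 10 = 3.389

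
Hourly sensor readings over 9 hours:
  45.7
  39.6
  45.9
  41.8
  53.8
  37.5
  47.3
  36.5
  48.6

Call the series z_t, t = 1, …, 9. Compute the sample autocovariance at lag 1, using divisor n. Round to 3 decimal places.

-20.617

Mean z̄ = (45.7 + 39.6 + 45.9 + 41.8 + 53.8 + 37.5 + 47.3 + 36.5 + 48.6)/9 = 44.0778
Σ_{t=1}^{8}(z_t−z̄)(z_{t+1}−z̄) = -185.5505
γ_1 = -185.5505 / 9 = -20.617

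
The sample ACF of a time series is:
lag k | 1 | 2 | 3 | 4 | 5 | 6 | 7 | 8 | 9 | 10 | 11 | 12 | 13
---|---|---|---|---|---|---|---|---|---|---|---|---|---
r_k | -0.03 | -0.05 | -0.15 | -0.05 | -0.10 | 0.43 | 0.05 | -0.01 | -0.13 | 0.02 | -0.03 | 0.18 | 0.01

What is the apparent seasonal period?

The largest autocorrelation is r_6 = 0.43, with a weaker echo at lag 12 (0.18); the remaining lags stay at or below 0.05.
The dominant spike at lag 6 indicates a seasonal period of 6.

6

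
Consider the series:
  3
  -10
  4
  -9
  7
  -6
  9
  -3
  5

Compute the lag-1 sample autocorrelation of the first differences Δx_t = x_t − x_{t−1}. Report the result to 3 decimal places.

First differences Δx: -13, 14, -13, 16, -13, 15, -12, 8
Mean of differences = 0.2500
Numerator Σ(Δx_t−Δx̄)(Δx_{t+1}−Δx̄) = -1252.8125
Denominator Σ(Δx_t−Δx̄)² = 1391.5000
r_1(Δx) = -1252.8125 / 1391.5000 = -0.900

-0.900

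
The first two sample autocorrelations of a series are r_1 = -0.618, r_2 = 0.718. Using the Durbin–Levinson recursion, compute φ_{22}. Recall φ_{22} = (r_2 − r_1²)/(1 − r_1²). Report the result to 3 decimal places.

φ_{22} = (r_2 − r_1²) / (1 − r_1²)
r_1² = (-0.618)² = 0.381924
Numerator = 0.718 − 0.3819 = 0.3361; denominator = 1 − 0.3819 = 0.6181
φ_{22} = 0.3361 / 0.6181 = 0.544

0.544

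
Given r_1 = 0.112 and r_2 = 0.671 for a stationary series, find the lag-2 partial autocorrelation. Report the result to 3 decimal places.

0.667

φ_{22} = (r_2 − r_1²) / (1 − r_1²)
r_1² = (0.112)² = 0.012544
Numerator = 0.671 − 0.0125 = 0.6585; denominator = 1 − 0.0125 = 0.9875
φ_{22} = 0.6585 / 0.9875 = 0.667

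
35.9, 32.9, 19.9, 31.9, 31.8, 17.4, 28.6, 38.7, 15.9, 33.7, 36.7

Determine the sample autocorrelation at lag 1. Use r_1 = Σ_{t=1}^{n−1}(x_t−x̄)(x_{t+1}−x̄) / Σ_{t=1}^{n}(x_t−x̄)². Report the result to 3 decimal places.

-0.323

Mean x̄ = (35.9 + 32.9 + 19.9 + 31.9 + 31.8 + 17.4 + 28.6 + 38.7 + 15.9 + 33.7 + 36.7)/11 = 29.4000
Numerator Σ_{t=1}^{10}(x_t−x̄)(x_{t+1}−x̄) = -207.1000
Denominator Σ(x_t−x̄)² = 641.9200
r_1 = -207.1000 / 641.9200 = -0.323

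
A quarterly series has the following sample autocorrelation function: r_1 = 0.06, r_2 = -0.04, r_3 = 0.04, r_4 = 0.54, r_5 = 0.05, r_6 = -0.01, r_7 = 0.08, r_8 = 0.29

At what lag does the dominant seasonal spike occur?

The largest autocorrelation is r_4 = 0.54, with a weaker echo at lag 8 (0.29); the remaining lags stay at or below 0.08.
The dominant spike at lag 4 indicates a seasonal period of 4.

4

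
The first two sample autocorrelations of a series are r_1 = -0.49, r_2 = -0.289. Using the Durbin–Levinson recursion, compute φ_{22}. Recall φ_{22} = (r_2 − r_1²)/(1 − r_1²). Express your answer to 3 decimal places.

-0.696

φ_{22} = (r_2 − r_1²) / (1 − r_1²)
r_1² = (-0.49)² = 0.2401
Numerator = -0.289 − 0.2401 = -0.5291; denominator = 1 − 0.2401 = 0.7599
φ_{22} = -0.5291 / 0.7599 = -0.696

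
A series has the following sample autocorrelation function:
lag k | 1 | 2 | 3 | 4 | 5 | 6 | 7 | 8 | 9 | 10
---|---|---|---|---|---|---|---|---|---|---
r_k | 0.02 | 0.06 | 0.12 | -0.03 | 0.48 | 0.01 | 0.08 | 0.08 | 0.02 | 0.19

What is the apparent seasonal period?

The largest autocorrelation is r_5 = 0.48, with a weaker echo at lag 10 (0.19); the remaining lags stay at or below 0.12.
The dominant spike at lag 5 indicates a seasonal period of 5.

5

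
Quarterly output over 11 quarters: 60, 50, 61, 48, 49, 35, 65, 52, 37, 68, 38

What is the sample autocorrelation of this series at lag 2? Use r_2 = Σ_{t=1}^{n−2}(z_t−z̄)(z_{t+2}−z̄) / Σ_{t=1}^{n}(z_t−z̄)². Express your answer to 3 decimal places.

0.063

Mean z̄ = (60 + 50 + 61 + 48 + 49 + 35 + 65 + 52 + 37 + 68 + 38)/11 = 51.1818
Numerator Σ_{t=1}^{9}(z_t−z̄)(z_{t+2}−z̄) = 81.7521
Denominator Σ(z_t−z̄)² = 1301.6364
r_2 = 81.7521 / 1301.6364 = 0.063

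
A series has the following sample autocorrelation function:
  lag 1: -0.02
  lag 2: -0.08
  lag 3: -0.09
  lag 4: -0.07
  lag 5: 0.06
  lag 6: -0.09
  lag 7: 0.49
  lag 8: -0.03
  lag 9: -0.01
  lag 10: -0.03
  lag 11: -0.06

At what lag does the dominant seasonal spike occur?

7

The largest autocorrelation is r_7 = 0.49; the remaining lags stay at or below 0.06.
The dominant spike at lag 7 indicates a seasonal period of 7.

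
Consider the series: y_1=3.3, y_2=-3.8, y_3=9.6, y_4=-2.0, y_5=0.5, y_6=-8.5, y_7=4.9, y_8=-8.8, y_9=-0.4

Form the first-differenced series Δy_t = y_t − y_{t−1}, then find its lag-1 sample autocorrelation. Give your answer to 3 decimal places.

First differences Δy: -7.1, 13.4, -11.6, 2.5, -9.0, 13.4, -13.7, 8.4
Mean of differences = -0.4625
Numerator Σ(Δy_t−Δȳ)(Δy_{t+1}−Δȳ) = -723.8664
Denominator Σ(Δy_t−Δȳ)² = 887.8788
r_1(Δy) = -723.8664 / 887.8788 = -0.815

-0.815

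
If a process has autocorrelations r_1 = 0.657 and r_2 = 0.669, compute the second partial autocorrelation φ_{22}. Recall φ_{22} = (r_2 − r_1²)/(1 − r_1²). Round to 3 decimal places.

0.418

φ_{22} = (r_2 − r_1²) / (1 − r_1²)
r_1² = (0.657)² = 0.431649
Numerator = 0.669 − 0.4316 = 0.2374; denominator = 1 − 0.4316 = 0.5684
φ_{22} = 0.2374 / 0.5684 = 0.418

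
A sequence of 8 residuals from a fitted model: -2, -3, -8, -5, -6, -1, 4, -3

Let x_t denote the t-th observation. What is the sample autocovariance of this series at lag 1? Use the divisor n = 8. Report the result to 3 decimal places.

3.000

Mean x̄ = (-2 − 3 − 8 − 5 − 6 − 1 + 4 − 3)/8 = -3.0000
Σ_{t=1}^{7}(x_t−x̄)(x_{t+1}−x̄) = 24.0000
γ_1 = 24.0000 / 8 = 3.000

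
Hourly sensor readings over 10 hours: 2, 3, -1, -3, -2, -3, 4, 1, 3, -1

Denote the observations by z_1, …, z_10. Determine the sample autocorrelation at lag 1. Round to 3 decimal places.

0.150

Mean z̄ = (2 + 3 − 1 − 3 − 2 − 3 + 4 + 1 + 3 − 1)/10 = 0.3000
Numerator Σ_{t=1}^{9}(z_t−z̄)(z_{t+1}−z̄) = 9.3100
Denominator Σ(z_t−z̄)² = 62.1000
r_1 = 9.3100 / 62.1000 = 0.150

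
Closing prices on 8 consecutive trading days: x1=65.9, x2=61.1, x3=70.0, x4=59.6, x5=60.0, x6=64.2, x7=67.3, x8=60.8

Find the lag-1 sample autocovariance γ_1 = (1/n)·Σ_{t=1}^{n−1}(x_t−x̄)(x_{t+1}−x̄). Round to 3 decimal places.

-5.407

Mean x̄ = (65.9 + 61.1 + 70.0 + 59.6 + 60.0 + 64.2 + 67.3 + 60.8)/8 = 63.6125
Σ_{t=1}^{7}(x_t−x̄)(x_{t+1}−x̄) = -43.2577
γ_1 = -43.2577 / 8 = -5.407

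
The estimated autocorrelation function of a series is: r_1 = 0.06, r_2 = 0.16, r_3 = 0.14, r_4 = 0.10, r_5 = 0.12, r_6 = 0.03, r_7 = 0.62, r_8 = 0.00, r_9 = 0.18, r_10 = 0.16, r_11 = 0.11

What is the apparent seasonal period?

The largest autocorrelation is r_7 = 0.62; the remaining lags stay at or below 0.18.
The dominant spike at lag 7 indicates a seasonal period of 7.

7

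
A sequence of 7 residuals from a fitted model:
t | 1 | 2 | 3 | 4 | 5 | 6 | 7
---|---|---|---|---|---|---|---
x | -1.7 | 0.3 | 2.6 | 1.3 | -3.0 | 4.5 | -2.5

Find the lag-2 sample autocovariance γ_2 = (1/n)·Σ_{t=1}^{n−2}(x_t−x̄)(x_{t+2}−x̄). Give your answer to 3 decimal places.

0.176

Mean x̄ = (-1.7 + 0.3 + 2.6 + 1.3 − 3.0 + 4.5 − 2.5)/7 = 0.2143
Deviations: -1.9143, 0.0857, 2.3857, 1.0857, -3.2143, 4.2857, -2.7143
Σ_{t=1}^{5}(x_t−x̄)(x_{t+2}−x̄) = 1.2353
γ_2 = 1.2353 / 7 = 0.176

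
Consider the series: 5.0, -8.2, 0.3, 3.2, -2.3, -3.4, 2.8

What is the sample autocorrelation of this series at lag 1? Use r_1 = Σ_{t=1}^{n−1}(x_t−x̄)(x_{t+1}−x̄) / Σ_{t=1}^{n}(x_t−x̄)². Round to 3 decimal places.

-0.440

Mean x̄ = (5.0 − 8.2 + 0.3 + 3.2 − 2.3 − 3.4 + 2.8)/7 = -0.3714
Deviations from mean: 5.3714, -7.8286, 0.6714, 3.5714, -1.9286, -3.0286, 3.1714
Numerator Σ_{t=1}^{6}(x_t−x̄)(x_{t+1}−x̄) = -55.5608
Denominator Σ(x_t−x̄)² = 126.2943
r_1 = -55.5608 / 126.2943 = -0.440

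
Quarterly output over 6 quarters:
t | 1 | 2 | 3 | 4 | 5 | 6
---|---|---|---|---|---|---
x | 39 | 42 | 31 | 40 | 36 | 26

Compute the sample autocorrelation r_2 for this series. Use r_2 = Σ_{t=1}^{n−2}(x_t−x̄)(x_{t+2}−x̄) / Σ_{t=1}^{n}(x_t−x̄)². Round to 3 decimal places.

Mean x̄ = (39 + 42 + 31 + 40 + 36 + 26)/6 = 35.6667
Numerator Σ_{t=1}^{4}(x_t−x̄)(x_{t+2}−x̄) = -31.5556
Denominator Σ(x_t−x̄)² = 185.3333
r_2 = -31.5556 / 185.3333 = -0.170

-0.170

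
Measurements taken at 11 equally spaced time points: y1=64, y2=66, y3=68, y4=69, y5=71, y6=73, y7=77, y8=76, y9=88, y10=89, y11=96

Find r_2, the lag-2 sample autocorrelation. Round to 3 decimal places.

0.430

Mean ȳ = (64 + 66 + 68 + 69 + 71 + 73 + 77 + 76 + 88 + 89 + 96)/11 = 76.0909
Numerator Σ_{t=1}^{9}(y_t−ȳ)(y_{t+2}−ȳ) = 474.8926
Denominator Σ(y_t−ȳ)² = 1104.9091
r_2 = 474.8926 / 1104.9091 = 0.430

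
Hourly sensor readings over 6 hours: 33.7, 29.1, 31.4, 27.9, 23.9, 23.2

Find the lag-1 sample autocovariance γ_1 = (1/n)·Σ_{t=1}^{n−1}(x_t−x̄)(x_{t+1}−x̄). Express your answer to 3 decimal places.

Mean x̄ = (33.7 + 29.1 + 31.4 + 27.9 + 23.9 + 23.2)/6 = 28.2000
Σ_{t=1}^{5}(x_t−x̄)(x_{t+1}−x̄) = 29.6600
γ_1 = 29.6600 / 6 = 4.943

4.943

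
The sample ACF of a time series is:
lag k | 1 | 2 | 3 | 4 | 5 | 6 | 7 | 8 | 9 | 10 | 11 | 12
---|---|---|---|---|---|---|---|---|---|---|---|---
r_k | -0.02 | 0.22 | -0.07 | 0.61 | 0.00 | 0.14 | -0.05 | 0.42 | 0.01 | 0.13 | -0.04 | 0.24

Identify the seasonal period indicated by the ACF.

The largest autocorrelation is r_4 = 0.61, with weaker echoes at lags 8 (0.42) and 12 (0.24); the remaining lags stay at or below 0.22.
The dominant spike at lag 4 indicates a seasonal period of 4.

4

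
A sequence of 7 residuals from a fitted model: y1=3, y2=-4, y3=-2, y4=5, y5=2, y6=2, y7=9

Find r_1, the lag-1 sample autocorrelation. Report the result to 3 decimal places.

Mean ȳ = (3 − 4 − 2 + 5 + 2 + 2 + 9)/7 = 2.1429
Numerator Σ_{t=1}^{6}(y_t−ȳ)(y_{t+1}−ȳ) = 6.9796
Denominator Σ(y_t−ȳ)² = 110.8571
r_1 = 6.9796 / 110.8571 = 0.063

0.063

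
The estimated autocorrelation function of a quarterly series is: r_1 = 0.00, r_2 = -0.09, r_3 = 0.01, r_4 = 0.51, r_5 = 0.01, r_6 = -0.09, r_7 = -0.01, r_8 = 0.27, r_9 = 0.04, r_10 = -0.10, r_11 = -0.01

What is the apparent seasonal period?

4

The largest autocorrelation is r_4 = 0.51, with a weaker echo at lag 8 (0.27); the remaining lags stay at or below 0.04.
The dominant spike at lag 4 indicates a seasonal period of 4.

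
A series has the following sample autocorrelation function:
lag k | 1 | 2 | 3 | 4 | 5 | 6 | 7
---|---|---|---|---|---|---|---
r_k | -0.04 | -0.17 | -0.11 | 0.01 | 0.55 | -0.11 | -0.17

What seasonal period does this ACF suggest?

5

The largest autocorrelation is r_5 = 0.55; the remaining lags stay at or below 0.01.
The dominant spike at lag 5 indicates a seasonal period of 5.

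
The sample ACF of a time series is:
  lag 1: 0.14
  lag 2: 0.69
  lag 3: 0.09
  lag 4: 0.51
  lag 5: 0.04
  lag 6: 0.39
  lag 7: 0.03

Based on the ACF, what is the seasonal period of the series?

2

The largest autocorrelation is r_2 = 0.69, with weaker echoes at lags 4 (0.51) and 6 (0.39); the remaining lags stay at or below 0.14.
The dominant spike at lag 2 indicates a seasonal period of 2.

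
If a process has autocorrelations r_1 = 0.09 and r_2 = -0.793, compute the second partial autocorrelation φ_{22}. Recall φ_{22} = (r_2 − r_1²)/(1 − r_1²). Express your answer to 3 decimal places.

φ_{22} = (r_2 − r_1²) / (1 − r_1²)
r_1² = (0.09)² = 0.0081
Numerator = -0.793 − 0.0081 = -0.8011; denominator = 1 − 0.0081 = 0.9919
φ_{22} = -0.8011 / 0.9919 = -0.808

-0.808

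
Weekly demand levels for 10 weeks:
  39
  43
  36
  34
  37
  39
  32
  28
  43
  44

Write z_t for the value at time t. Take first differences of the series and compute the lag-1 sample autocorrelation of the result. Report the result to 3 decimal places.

First differences Δz: 4, -7, -2, 3, 2, -7, -4, 15, 1
Mean of differences = 0.5556
Numerator Σ(Δz_t−Δz̄)(Δz_{t+1}−Δz̄) = -45.3086
Denominator Σ(Δz_t−Δz̄)² = 370.2222
r_1(Δz) = -45.3086 / 370.2222 = -0.122

-0.122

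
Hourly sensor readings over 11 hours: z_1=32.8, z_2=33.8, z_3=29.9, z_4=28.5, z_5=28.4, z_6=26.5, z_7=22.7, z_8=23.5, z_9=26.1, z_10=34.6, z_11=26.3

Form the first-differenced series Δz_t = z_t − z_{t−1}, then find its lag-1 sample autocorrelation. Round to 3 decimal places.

First differences Δz: 1.0, -3.9, -1.4, -0.1, -1.9, -3.8, 0.8, 2.6, 8.5, -8.3
Mean of differences = -0.6500
Numerator Σ(Δz_t−Δz̄)(Δz_{t+1}−Δz̄) = -40.2025
Denominator Σ(Δz_t−Δz̄)² = 180.5450
r_1(Δz) = -40.2025 / 180.5450 = -0.223

-0.223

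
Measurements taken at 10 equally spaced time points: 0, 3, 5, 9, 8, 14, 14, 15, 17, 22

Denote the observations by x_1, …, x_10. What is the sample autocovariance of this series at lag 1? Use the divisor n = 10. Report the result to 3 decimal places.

25.501

Mean x̄ = (0 + 3 + 5 + 9 + 8 + 14 + 14 + 15 + 17 + 22)/10 = 10.7000
Σ_{t=1}^{9}(x_t−x̄)(x_{t+1}−x̄) = 255.0100
γ_1 = 255.0100 / 10 = 25.501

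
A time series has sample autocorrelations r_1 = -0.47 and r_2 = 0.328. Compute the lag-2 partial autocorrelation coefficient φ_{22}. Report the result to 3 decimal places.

0.137

φ_{22} = (r_2 − r_1²) / (1 − r_1²)
r_1² = (-0.47)² = 0.2209
Numerator = 0.328 − 0.2209 = 0.1071; denominator = 1 − 0.2209 = 0.7791
φ_{22} = 0.1071 / 0.7791 = 0.137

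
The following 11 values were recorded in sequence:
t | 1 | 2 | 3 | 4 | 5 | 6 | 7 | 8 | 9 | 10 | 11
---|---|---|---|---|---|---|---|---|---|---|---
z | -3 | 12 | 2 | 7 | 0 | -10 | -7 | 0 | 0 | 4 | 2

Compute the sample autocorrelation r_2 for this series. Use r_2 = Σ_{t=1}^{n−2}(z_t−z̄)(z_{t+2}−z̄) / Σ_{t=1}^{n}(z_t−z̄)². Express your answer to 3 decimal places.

0.033

Mean z̄ = (-3 + 12 + 2 + 7 + 0 − 10 − 7 + 0 + 0 + 4 + 2)/11 = 0.6364
Numerator Σ_{t=1}^{9}(z_t−z̄)(z_{t+2}−z̄) = 12.2810
Denominator Σ(z_t−z̄)² = 370.5455
r_2 = 12.2810 / 370.5455 = 0.033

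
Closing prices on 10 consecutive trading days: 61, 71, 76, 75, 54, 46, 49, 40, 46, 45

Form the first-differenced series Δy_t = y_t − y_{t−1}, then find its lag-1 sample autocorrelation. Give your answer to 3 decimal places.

First differences Δy: 10, 5, -1, -21, -8, 3, -9, 6, -1
Mean of differences = -1.7778
Numerator Σ(Δy_t−Δȳ)(Δy_{t+1}−Δȳ) = 75.3951
Denominator Σ(Δy_t−Δȳ)² = 729.5556
r_1(Δy) = 75.3951 / 729.5556 = 0.103

0.103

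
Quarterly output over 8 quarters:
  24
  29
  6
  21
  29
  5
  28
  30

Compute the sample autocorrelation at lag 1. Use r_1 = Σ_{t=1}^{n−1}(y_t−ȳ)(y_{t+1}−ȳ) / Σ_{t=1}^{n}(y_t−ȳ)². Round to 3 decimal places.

-0.361

Mean ȳ = (24 + 29 + 6 + 21 + 29 + 5 + 28 + 30)/8 = 21.5000
Deviations from mean: 2.5000, 7.5000, -15.5000, -0.5000, 7.5000, -16.5000, 6.5000, 8.5000
Σ(y_t−ȳ)(y_{t+1}−ȳ) = (18.7500) + (-116.2500) + (7.7500) + (-3.7500) + (-123.7500) + (-107.2500) + (55.2500) = -269.2500
Denominator Σ(y_t−ȳ)² = 746.0000
r_1 = -269.2500 / 746.0000 = -0.361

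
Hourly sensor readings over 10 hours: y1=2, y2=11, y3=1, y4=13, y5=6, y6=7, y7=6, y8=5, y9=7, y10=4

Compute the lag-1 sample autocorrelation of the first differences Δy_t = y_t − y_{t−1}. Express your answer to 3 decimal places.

First differences Δy: 9, -10, 12, -7, 1, -1, -1, 2, -3
Mean of differences = 0.2222
Numerator Σ(Δy_t−Δȳ)(Δy_{t+1}−Δȳ) = -308.1605
Denominator Σ(Δy_t−Δȳ)² = 389.5556
r_1(Δy) = -308.1605 / 389.5556 = -0.791

-0.791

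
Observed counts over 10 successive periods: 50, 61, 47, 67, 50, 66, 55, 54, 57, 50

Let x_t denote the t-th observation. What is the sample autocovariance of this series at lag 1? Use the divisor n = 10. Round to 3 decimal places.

Mean x̄ = (50 + 61 + 47 + 67 + 50 + 66 + 55 + 54 + 57 + 50)/10 = 55.7000
Σ_{t=1}^{9}(x_t−x̄)(x_{t+1}−x̄) = -313.3900
γ_1 = -313.3900 / 10 = -31.339

-31.339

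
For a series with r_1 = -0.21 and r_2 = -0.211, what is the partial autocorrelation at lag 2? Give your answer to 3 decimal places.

φ_{22} = (r_2 − r_1²) / (1 − r_1²)
r_1² = (-0.21)² = 0.0441
Numerator = -0.211 − 0.0441 = -0.2551; denominator = 1 − 0.0441 = 0.9559
φ_{22} = -0.2551 / 0.9559 = -0.267

-0.267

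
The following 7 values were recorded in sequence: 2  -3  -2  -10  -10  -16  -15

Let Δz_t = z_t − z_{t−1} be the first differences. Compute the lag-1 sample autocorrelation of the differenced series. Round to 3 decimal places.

-0.810

First differences Δz: -5, 1, -8, 0, -6, 1
Mean of differences = -2.8333
Numerator Σ(Δz_t−Δz̄)(Δz_{t+1}−Δz̄) = -63.8611
Denominator Σ(Δz_t−Δz̄)² = 78.8333
r_1(Δz) = -63.8611 / 78.8333 = -0.810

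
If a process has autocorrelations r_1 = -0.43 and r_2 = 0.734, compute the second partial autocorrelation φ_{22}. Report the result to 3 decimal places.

φ_{22} = (r_2 − r_1²) / (1 − r_1²)
r_1² = (-0.43)² = 0.1849
Numerator = 0.734 − 0.1849 = 0.5491; denominator = 1 − 0.1849 = 0.8151
φ_{22} = 0.5491 / 0.8151 = 0.674

0.674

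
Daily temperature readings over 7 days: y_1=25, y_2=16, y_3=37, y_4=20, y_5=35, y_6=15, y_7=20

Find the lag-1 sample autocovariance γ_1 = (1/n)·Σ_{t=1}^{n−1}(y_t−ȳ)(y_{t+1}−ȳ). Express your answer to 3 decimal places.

-38.714

Mean ȳ = (25 + 16 + 37 + 20 + 35 + 15 + 20)/7 = 24.0000
Deviations: 1.0000, -8.0000, 13.0000, -4.0000, 11.0000, -9.0000, -4.0000
Σ_{t=1}^{6}(y_t−ȳ)(y_{t+1}−ȳ) = -271.0000
γ_1 = -271.0000 / 7 = -38.714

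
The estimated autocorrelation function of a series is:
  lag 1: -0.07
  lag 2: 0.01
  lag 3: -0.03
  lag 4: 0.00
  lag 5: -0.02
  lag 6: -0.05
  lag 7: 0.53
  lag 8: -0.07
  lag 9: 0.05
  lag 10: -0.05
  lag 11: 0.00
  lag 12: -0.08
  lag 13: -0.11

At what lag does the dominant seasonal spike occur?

The largest autocorrelation is r_7 = 0.53; the remaining lags stay at or below 0.05.
The dominant spike at lag 7 indicates a seasonal period of 7.

7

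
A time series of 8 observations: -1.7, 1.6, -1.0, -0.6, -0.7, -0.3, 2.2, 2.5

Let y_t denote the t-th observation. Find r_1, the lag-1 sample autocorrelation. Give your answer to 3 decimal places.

Mean ȳ = (-1.7 + 1.6 − 1.0 − 0.6 − 0.7 − 0.3 + 2.2 + 2.5)/8 = 0.2500
Σ(y_t−ȳ)(y_{t+1}−ȳ) = (-2.6325) + (-1.6875) + (1.0625) + (0.8075) + (0.5225) + (-1.0725) + (4.3875) = 1.3875
Denominator Σ(y_t−ȳ)² = 17.9800
r_1 = 1.3875 / 17.9800 = 0.077

0.077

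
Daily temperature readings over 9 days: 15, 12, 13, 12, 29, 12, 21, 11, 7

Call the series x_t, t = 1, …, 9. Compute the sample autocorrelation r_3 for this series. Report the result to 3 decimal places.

Mean x̄ = (15 + 12 + 13 + 12 + 29 + 12 + 21 + 11 + 7)/9 = 14.6667
Numerator Σ_{t=1}^{6}(x_t−x̄)(x_{t+3}−x̄) = -83.6667
Denominator Σ(x_t−x̄)² = 342.0000
r_3 = -83.6667 / 342.0000 = -0.245

-0.245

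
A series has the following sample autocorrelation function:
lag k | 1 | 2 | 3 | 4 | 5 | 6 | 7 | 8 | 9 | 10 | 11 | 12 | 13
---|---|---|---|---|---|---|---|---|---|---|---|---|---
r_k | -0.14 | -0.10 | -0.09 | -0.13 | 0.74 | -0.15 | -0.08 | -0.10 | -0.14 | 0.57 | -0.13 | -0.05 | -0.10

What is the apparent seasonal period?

5

The largest autocorrelation is r_5 = 0.74, with a weaker echo at lag 10 (0.57); the remaining lags stay at or below -0.05.
The dominant spike at lag 5 indicates a seasonal period of 5.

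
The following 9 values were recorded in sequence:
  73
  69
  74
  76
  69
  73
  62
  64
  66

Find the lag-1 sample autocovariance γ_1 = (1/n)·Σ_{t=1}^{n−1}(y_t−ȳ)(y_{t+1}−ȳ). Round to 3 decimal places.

6.052

Mean ȳ = (73 + 69 + 74 + 76 + 69 + 73 + 62 + 64 + 66)/9 = 69.5556
Σ_{t=1}^{8}(y_t−ȳ)(y_{t+1}−ȳ) = 54.4691
γ_1 = 54.4691 / 9 = 6.052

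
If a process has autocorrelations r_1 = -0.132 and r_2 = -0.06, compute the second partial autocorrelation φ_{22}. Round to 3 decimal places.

φ_{22} = (r_2 − r_1²) / (1 − r_1²)
r_1² = (-0.132)² = 0.017424
Numerator = -0.06 − 0.0174 = -0.0774; denominator = 1 − 0.0174 = 0.9826
φ_{22} = -0.0774 / 0.9826 = -0.079

-0.079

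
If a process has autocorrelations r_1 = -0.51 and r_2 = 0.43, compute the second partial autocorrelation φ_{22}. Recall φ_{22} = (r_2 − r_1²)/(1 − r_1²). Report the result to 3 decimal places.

φ_{22} = (r_2 − r_1²) / (1 − r_1²)
r_1² = (-0.51)² = 0.2601
Numerator = 0.43 − 0.2601 = 0.1699; denominator = 1 − 0.2601 = 0.7399
φ_{22} = 0.1699 / 0.7399 = 0.230

0.230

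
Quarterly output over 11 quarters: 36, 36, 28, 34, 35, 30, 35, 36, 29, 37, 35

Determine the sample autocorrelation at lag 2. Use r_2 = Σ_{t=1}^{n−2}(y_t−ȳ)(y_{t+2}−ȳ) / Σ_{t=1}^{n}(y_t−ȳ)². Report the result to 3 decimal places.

Mean ȳ = (36 + 36 + 28 + 34 + 35 + 30 + 35 + 36 + 29 + 37 + 35)/11 = 33.7273
Numerator Σ_{t=1}^{9}(y_t−ȳ)(y_{t+2}−ȳ) = -32.1488
Denominator Σ(y_t−ȳ)² = 100.1818
r_2 = -32.1488 / 100.1818 = -0.321

-0.321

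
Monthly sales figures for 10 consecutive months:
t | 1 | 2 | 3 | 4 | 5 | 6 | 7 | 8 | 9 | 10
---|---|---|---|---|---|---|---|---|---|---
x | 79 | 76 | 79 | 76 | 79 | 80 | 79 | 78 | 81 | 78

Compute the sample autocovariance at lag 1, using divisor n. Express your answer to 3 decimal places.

Mean x̄ = (79 + 76 + 79 + 76 + 79 + 80 + 79 + 78 + 81 + 78)/10 = 78.5000
Σ_{t=1}^{9}(x_t−x̄)(x_{t+1}−x̄) = -6.2500
γ_1 = -6.2500 / 10 = -0.625

-0.625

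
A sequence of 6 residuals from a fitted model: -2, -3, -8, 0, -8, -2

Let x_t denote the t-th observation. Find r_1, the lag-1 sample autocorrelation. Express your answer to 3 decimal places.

Mean x̄ = (-2 − 3 − 8 + 0 − 8 − 2)/6 = -3.8333
Deviations from mean: 1.8333, 0.8333, -4.1667, 3.8333, -4.1667, 1.8333
Σ(x_t−x̄)(x_{t+1}−x̄) = (1.5278) + (-3.4722) + (-15.9722) + (-15.9722) + (-7.6389) = -41.5278
Denominator Σ(x_t−x̄)² = 56.8333
r_1 = -41.5278 / 56.8333 = -0.731

-0.731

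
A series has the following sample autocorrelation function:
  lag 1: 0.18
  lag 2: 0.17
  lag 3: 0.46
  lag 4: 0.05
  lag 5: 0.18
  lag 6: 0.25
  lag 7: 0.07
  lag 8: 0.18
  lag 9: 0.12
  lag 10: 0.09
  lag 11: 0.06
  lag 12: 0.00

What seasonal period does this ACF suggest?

The largest autocorrelation is r_3 = 0.46, with a weaker echo at lag 6 (0.25); the remaining lags stay at or below 0.18.
The dominant spike at lag 3 indicates a seasonal period of 3.

3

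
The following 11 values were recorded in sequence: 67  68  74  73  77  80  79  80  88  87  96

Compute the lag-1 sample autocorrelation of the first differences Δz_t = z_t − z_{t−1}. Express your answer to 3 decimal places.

First differences Δz: 1, 6, -1, 4, 3, -1, 1, 8, -1, 9
Mean of differences = 2.9000
Numerator Σ(Δz_t−Δz̄)(Δz_{t+1}−Δz̄) = -68.5100
Denominator Σ(Δz_t−Δz̄)² = 126.9000
r_1(Δz) = -68.5100 / 126.9000 = -0.540

-0.540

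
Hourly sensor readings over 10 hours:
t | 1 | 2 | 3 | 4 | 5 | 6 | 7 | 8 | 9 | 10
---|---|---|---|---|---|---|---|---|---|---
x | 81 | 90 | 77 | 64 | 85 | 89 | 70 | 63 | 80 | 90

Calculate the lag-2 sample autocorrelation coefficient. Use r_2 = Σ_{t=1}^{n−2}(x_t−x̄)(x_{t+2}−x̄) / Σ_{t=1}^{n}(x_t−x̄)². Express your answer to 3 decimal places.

Mean x̄ = (81 + 90 + 77 + 64 + 85 + 89 + 70 + 63 + 80 + 90)/10 = 78.9000
Numerator Σ_{t=1}^{8}(x_t−x̄)(x_{t+2}−x̄) = -732.6200
Denominator Σ(x_t−x̄)² = 948.9000
r_2 = -732.6200 / 948.9000 = -0.772

-0.772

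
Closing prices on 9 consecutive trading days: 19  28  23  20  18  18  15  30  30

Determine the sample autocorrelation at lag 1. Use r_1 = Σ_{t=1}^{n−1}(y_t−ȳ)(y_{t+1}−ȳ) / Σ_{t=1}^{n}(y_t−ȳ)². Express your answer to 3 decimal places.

Mean ȳ = (19 + 28 + 23 + 20 + 18 + 18 + 15 + 30 + 30)/9 = 22.3333
Numerator Σ_{t=1}^{8}(y_t−ȳ)(y_{t+1}−ȳ) = 46.5556
Denominator Σ(y_t−ȳ)² = 258.0000
r_1 = 46.5556 / 258.0000 = 0.180

0.180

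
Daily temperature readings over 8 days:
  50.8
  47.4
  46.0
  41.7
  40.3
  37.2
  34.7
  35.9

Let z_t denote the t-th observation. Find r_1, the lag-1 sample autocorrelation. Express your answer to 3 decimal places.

0.649

Mean z̄ = (50.8 + 47.4 + 46.0 + 41.7 + 40.3 + 37.2 + 34.7 + 35.9)/8 = 41.7500
Numerator Σ_{t=1}^{7}(z_t−z̄)(z_{t+1}−z̄) = 154.9225
Denominator Σ(z_t−z̄)² = 238.6200
r_1 = 154.9225 / 238.6200 = 0.649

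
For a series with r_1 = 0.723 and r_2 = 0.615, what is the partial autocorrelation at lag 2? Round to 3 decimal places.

φ_{22} = (r_2 − r_1²) / (1 − r_1²)
r_1² = (0.723)² = 0.522729
Numerator = 0.615 − 0.5227 = 0.0923; denominator = 1 − 0.5227 = 0.4773
φ_{22} = 0.0923 / 0.4773 = 0.193

0.193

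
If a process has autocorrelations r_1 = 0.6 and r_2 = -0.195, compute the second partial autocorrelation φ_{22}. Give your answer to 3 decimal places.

-0.867

φ_{22} = (r_2 − r_1²) / (1 − r_1²)
r_1² = (0.6)² = 0.36
Numerator = -0.195 − 0.3600 = -0.5550; denominator = 1 − 0.3600 = 0.6400
φ_{22} = -0.5550 / 0.6400 = -0.867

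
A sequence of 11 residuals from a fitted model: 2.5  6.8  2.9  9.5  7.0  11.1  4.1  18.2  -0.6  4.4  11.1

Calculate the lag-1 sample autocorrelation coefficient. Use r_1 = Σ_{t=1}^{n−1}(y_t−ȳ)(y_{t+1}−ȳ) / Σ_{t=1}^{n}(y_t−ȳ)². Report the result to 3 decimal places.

-0.468

Mean ȳ = (2.5 + 6.8 + 2.9 + 9.5 + 7.0 + 11.1 + 4.1 + 18.2 − 0.6 + 4.4 + 11.1)/11 = 7.0000
Numerator Σ_{t=1}^{10}(y_t−ȳ)(y_{t+1}−ȳ) = -128.9200
Denominator Σ(y_t−ȳ)² = 275.3400
r_1 = -128.9200 / 275.3400 = -0.468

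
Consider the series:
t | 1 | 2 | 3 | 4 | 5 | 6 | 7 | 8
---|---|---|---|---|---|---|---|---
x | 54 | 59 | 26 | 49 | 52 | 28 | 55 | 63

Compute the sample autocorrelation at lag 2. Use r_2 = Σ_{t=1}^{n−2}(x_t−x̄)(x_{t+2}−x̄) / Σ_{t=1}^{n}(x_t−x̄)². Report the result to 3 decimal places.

-0.369

Mean x̄ = (54 + 59 + 26 + 49 + 52 + 28 + 55 + 63)/8 = 48.2500
Deviations from mean: 5.7500, 10.7500, -22.2500, 0.7500, 3.7500, -20.2500, 6.7500, 14.7500
Σ(x_t−x̄)(x_{t+2}−x̄) = (-127.9375) + (8.0625) + (-83.4375) + (-15.1875) + (25.3125) + (-298.6875) = -491.8750
Denominator Σ(x_t−x̄)² = 1331.5000
r_2 = -491.8750 / 1331.5000 = -0.369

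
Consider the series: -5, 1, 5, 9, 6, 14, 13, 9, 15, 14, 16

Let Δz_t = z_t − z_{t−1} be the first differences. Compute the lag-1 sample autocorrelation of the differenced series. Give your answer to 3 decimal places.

-0.411

First differences Δz: 6, 4, 4, -3, 8, -1, -4, 6, -1, 2
Mean of differences = 2.1000
Numerator Σ(Δz_t−Δz̄)(Δz_{t+1}−Δz̄) = -63.7100
Denominator Σ(Δz_t−Δz̄)² = 154.9000
r_1(Δz) = -63.7100 / 154.9000 = -0.411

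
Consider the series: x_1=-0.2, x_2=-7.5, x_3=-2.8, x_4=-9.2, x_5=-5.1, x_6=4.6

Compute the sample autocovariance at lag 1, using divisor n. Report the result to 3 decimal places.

Mean x̄ = (-0.2 − 7.5 − 2.8 − 9.2 − 5.1 + 4.6)/6 = -3.3667
Deviations: 3.1667, -4.1333, 0.5667, -5.8333, -1.7333, 7.9667
Σ_{t=1}^{5}(x_t−x̄)(x_{t+1}−x̄) = -22.4344
γ_1 = -22.4344 / 6 = -3.739

-3.739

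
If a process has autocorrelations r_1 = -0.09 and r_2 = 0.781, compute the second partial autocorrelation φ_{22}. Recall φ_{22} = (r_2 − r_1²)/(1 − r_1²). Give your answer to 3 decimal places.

0.779

φ_{22} = (r_2 − r_1²) / (1 − r_1²)
r_1² = (-0.09)² = 0.0081
Numerator = 0.781 − 0.0081 = 0.7729; denominator = 1 − 0.0081 = 0.9919
φ_{22} = 0.7729 / 0.9919 = 0.779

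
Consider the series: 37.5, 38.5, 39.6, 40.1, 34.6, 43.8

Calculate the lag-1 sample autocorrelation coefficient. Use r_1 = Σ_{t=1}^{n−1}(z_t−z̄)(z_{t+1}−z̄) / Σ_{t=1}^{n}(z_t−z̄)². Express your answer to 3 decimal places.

Mean z̄ = (37.5 + 38.5 + 39.6 + 40.1 + 34.6 + 43.8)/6 = 39.0167
Numerator Σ_{t=1}^{5}(z_t−z̄)(z_{t+1}−z̄) = -24.7969
Denominator Σ(z_t−z̄)² = 46.4683
r_1 = -24.7969 / 46.4683 = -0.534

-0.534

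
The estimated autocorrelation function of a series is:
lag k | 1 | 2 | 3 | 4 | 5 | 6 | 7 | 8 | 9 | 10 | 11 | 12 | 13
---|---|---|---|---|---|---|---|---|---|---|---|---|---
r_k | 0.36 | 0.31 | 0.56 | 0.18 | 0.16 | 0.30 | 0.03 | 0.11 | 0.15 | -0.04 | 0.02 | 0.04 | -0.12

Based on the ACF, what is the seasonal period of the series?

The largest autocorrelation is r_3 = 0.56; the remaining lags stay at or below 0.36. The elevated value at lag 1 (0.36), dropping to 0.31 at lag 2, reflects decaying short-term dependence rather than seasonality.
The dominant spike at lag 3 indicates a seasonal period of 3.

3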